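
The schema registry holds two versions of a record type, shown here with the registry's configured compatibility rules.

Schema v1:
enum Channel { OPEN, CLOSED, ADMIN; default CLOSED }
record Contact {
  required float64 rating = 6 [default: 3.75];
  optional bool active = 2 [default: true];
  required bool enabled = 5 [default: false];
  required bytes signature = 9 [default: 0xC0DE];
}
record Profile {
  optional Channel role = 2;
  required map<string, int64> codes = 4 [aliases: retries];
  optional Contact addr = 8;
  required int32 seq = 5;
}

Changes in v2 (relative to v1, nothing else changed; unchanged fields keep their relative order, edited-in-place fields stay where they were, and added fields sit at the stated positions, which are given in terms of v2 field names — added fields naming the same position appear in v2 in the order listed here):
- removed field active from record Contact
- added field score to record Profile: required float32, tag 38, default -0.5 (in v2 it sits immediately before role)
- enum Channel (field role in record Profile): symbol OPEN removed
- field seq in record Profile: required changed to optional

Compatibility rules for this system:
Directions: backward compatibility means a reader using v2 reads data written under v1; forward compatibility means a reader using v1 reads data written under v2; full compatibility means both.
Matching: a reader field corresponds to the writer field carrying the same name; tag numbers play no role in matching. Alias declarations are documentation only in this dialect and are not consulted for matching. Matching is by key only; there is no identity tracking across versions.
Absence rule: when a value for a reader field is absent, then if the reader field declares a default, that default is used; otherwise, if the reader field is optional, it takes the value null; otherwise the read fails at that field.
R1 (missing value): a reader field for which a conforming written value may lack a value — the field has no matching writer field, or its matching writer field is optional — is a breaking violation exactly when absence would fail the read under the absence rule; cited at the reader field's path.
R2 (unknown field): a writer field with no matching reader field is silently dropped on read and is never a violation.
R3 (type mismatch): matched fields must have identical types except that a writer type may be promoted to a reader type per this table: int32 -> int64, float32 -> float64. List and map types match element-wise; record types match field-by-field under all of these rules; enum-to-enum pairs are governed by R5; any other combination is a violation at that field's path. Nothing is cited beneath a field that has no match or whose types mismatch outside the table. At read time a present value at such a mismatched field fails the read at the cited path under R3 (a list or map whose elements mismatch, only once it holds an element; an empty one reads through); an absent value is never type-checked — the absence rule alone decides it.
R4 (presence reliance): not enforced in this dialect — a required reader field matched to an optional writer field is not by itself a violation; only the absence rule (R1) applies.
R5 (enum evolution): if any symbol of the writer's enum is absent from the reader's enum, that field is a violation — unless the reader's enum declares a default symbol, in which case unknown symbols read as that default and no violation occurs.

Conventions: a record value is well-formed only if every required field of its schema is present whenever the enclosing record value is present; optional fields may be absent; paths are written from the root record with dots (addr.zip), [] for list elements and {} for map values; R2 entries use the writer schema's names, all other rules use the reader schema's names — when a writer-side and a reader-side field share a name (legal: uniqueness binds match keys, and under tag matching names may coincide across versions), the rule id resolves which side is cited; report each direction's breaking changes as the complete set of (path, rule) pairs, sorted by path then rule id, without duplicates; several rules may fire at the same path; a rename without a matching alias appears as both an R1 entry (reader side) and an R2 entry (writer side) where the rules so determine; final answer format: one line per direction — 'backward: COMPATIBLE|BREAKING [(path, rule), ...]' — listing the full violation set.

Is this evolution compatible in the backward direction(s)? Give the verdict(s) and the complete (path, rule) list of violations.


in Profile below, arrows point writer -> reader
backward on Profile — v2 reading data written by v1:
  score has no writer counterpart
  role: paired with writer role (Channel -> Channel; writer optional)
  codes: paired with writer codes (map<string, int64> -> map<string, int64>; writer required)
  addr: paired with writer addr (Contact -> Contact; writer optional)
  seq: paired with writer seq (int32 -> int32; writer required)
  addr.rating: paired with writer addr.rating (float64 -> float64; writer required)
  addr.enabled: paired with writer addr.enabled (bool -> bool; writer required)
  addr.signature: paired with writer addr.signature (bytes -> bytes; writer required)
  leftover writer field: addr.active
  => backward: COMPATIBLE
the other Profile changes do not affect what is asked:
  removed field active from record Contact -> triggers nothing under Profile's printed rules — same verdict
  added field score to record Profile: required float32, tag 38, default -0.5 (in v2 it sits immediately before role) -> triggers nothing under Profile's printed rules — same verdict
  enum Channel (field role in record Profile): symbol OPEN removed -> triggers nothing under Profile's printed rules — same verdict
  field seq in record Profile: required changed to optional -> fires only in the forward direction of Profile, which is not asked here

backward: COMPATIBLE []


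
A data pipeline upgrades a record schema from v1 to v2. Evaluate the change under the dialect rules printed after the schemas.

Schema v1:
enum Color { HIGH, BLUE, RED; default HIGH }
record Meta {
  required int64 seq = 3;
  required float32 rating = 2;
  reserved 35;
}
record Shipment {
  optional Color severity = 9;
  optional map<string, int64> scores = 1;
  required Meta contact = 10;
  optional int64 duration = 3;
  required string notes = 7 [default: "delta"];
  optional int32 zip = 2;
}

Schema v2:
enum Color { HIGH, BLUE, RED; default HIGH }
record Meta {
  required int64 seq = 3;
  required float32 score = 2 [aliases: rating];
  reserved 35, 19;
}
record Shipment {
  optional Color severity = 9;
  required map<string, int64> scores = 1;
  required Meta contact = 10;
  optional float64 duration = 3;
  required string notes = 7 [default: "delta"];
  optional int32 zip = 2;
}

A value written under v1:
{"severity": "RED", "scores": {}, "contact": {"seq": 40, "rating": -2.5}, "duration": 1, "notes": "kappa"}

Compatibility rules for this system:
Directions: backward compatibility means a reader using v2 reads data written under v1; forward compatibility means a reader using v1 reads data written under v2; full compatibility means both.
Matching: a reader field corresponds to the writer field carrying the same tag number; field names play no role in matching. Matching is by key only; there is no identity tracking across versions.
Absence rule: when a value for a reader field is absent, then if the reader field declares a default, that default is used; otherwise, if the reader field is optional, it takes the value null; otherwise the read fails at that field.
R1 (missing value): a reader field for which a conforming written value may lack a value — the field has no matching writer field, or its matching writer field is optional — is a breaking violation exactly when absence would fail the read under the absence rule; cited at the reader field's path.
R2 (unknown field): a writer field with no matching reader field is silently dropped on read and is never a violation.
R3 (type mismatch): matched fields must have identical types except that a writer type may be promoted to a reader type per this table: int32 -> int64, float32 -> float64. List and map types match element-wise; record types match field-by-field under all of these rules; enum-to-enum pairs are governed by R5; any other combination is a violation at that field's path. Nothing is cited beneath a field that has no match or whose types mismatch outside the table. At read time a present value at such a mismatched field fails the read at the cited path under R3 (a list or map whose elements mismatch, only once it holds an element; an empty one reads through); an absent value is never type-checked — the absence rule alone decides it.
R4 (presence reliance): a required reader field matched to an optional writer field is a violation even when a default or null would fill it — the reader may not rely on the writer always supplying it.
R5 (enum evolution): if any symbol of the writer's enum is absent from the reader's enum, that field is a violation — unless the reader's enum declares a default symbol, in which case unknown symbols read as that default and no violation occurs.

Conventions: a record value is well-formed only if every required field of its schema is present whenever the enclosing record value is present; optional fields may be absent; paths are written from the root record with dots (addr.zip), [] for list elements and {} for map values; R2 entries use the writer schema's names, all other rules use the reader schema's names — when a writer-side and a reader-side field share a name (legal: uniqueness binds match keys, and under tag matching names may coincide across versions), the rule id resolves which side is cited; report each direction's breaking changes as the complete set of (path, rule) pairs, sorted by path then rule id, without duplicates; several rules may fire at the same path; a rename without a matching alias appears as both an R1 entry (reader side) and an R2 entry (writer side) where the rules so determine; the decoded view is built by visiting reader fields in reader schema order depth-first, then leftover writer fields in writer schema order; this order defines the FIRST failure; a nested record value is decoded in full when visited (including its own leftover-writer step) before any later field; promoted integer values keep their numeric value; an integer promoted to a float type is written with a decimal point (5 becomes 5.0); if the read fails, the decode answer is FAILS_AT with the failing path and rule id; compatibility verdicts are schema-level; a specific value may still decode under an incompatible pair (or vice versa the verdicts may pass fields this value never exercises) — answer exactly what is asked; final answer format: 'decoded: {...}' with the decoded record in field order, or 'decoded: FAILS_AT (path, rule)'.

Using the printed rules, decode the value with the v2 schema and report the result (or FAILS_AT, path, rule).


decoded: FAILS_AT (duration, R3)

each type pair in Shipment: writer, then reader
migrating the Shipment value to v2:
  severity := "RED"
  scores := {}
  contact.seq := 40
  contact.score := -2.5 (from writer rating)
  read fails at duration under R3
  => FAILS_AT (duration, R3)
checking off the Shipment differences that do not matter here:
  renamed field rating to score in record Meta (alias rating declared on the renamed field) -> inert under this dialect — no rule fires on Shipment and the result does not move
  field scores in record Shipment: optional changed to required -> schema-level compatibility only; this Shipment value's decode is unchanged


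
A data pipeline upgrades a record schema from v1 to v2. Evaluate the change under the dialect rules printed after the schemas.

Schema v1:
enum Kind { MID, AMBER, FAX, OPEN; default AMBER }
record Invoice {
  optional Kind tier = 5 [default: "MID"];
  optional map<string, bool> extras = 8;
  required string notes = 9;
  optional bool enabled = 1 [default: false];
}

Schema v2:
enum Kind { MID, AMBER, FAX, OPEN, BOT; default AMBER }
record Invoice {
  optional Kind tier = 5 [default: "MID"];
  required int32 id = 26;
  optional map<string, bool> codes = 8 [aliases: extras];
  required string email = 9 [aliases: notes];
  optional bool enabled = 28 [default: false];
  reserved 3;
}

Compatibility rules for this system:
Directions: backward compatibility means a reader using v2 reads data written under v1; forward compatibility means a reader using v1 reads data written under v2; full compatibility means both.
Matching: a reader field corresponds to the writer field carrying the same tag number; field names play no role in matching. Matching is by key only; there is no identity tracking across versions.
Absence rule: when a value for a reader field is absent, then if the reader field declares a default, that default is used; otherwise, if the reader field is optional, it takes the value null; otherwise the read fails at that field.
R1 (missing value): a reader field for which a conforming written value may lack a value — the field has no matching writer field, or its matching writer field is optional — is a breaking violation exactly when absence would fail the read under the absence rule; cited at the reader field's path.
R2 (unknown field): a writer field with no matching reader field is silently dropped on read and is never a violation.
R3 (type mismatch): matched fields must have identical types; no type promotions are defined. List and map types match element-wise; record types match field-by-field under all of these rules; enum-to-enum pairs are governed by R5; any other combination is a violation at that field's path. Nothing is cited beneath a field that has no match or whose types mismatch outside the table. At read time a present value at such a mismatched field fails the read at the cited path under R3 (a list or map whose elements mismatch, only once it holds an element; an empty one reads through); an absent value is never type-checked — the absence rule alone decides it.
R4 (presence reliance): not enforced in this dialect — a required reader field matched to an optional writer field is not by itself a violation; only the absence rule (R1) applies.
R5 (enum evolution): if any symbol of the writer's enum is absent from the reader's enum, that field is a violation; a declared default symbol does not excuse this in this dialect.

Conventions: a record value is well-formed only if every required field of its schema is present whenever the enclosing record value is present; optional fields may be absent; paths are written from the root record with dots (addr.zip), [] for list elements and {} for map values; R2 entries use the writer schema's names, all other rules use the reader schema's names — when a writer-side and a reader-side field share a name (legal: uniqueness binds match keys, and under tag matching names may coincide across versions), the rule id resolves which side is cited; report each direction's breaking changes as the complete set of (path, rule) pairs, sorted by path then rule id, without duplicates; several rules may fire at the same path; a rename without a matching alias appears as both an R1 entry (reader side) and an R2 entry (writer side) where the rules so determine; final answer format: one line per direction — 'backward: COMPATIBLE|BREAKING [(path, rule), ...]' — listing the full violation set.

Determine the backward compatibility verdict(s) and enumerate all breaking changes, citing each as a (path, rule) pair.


backward: BREAKING [(id, R1)]

each type pair in Invoice: writer, then reader
backward for Invoice (reader v2, writer v1):
  Kind -> Kind, writer optional: tier aligns to tier
  no writer field matches reader id
  map<string, bool> -> map<string, bool>, writer optional: codes aligns to extras
  string -> string, writer required: email aligns to notes
  no writer field matches reader enabled
  writer enabled: unknown to reader
  rule R1 violated at id
  => backward verdict for Invoice: BREAKING, 1 violation(s)
ruling out the remaining Invoice differences:
  renamed field notes to email in record Invoice (alias notes declared on the renamed field) -> no rule fires on it in Invoice's dialect; the asked verdict holds
  enum Kind (field tier in record Invoice): symbol BOT added -> fires only in the forward direction of Invoice, which is not asked here
  field enabled in record Invoice: tag 1 changed to 28 -> no rule fires on it in Invoice's dialect; the asked verdict holds
  renamed field extras to codes in record Invoice (alias extras declared on the renamed field) -> no rule fires on it in Invoice's dialect; the asked verdict holds


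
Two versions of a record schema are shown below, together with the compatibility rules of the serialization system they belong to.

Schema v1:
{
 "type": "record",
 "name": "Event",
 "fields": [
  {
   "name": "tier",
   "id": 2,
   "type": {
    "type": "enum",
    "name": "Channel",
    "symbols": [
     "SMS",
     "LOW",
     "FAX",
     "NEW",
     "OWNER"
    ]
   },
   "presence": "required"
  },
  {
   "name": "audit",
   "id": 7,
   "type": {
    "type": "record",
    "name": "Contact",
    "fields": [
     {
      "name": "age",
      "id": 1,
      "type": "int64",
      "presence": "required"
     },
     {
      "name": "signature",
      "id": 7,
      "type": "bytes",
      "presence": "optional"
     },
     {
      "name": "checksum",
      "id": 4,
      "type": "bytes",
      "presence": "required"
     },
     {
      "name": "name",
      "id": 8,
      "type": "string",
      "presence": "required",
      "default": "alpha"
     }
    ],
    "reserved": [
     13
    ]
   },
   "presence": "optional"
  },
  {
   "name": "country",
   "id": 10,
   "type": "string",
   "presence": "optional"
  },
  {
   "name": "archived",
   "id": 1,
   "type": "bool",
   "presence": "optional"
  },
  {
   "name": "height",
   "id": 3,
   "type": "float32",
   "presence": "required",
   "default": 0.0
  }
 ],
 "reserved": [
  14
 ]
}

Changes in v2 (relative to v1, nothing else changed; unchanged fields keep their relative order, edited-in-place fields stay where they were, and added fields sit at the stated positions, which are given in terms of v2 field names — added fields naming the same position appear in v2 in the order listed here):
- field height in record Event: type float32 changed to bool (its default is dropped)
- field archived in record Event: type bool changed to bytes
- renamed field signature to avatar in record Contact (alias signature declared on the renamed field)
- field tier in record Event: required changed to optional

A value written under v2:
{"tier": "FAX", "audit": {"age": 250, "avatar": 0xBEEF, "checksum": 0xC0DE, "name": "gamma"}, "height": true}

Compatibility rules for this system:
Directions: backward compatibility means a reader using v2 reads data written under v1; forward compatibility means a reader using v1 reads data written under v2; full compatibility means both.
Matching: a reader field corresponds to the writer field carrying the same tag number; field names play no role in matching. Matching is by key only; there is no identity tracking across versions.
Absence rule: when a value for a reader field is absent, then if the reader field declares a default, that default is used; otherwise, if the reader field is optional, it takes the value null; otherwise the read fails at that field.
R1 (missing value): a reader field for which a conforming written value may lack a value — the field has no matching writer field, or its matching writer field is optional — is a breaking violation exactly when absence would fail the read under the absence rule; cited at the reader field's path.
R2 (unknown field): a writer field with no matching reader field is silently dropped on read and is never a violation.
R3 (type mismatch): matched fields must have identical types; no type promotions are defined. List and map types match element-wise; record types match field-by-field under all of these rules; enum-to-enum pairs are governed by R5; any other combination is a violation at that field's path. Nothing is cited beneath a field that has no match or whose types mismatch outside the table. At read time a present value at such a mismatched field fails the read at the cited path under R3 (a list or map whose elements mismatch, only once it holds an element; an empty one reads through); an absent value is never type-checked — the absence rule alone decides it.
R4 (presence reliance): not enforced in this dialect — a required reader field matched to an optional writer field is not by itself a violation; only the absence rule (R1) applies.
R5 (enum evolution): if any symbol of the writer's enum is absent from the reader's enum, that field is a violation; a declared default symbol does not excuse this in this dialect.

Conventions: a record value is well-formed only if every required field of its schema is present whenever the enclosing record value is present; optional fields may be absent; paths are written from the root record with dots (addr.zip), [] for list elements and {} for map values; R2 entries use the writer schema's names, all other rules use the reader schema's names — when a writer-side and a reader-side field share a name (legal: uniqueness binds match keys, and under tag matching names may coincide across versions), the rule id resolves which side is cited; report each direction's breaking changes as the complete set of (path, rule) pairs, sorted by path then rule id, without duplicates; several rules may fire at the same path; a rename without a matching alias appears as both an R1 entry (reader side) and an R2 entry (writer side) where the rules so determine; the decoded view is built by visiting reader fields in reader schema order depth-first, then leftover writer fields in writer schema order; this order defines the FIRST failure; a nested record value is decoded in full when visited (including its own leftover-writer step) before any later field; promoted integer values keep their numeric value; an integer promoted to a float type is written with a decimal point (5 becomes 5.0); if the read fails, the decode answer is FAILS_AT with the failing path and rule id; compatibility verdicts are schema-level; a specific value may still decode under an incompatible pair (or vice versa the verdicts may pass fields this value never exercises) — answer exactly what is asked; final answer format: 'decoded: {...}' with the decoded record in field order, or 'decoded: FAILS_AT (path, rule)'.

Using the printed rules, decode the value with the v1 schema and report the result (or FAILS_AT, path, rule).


the writer's type comes first in each Event pair
migrating the Event value to v1:
  tier := "FAX"
  audit.age := 250
  audit.signature := 0xBEEF (from writer avatar)
  audit.checksum := 0xC0DE
  audit.name := "gamma"
  country := null (absent, optional -> null)
  archived := null (absent, optional -> null)
  read fails at height under R3
  => FAILS_AT (height, R3)
the other Event changes do not affect what is asked:
  field archived in record Event: type bool changed to bytes -> a verdict-level change on Event — the shown value reads the same
  renamed field signature to avatar in record Contact (alias signature declared on the renamed field) -> inert under this dialect — no rule fires on Event and the result does not move
  field tier in record Event: required changed to optional -> a verdict-level change on Event — the shown value reads the same

decoded: FAILS_AT (height, R3)


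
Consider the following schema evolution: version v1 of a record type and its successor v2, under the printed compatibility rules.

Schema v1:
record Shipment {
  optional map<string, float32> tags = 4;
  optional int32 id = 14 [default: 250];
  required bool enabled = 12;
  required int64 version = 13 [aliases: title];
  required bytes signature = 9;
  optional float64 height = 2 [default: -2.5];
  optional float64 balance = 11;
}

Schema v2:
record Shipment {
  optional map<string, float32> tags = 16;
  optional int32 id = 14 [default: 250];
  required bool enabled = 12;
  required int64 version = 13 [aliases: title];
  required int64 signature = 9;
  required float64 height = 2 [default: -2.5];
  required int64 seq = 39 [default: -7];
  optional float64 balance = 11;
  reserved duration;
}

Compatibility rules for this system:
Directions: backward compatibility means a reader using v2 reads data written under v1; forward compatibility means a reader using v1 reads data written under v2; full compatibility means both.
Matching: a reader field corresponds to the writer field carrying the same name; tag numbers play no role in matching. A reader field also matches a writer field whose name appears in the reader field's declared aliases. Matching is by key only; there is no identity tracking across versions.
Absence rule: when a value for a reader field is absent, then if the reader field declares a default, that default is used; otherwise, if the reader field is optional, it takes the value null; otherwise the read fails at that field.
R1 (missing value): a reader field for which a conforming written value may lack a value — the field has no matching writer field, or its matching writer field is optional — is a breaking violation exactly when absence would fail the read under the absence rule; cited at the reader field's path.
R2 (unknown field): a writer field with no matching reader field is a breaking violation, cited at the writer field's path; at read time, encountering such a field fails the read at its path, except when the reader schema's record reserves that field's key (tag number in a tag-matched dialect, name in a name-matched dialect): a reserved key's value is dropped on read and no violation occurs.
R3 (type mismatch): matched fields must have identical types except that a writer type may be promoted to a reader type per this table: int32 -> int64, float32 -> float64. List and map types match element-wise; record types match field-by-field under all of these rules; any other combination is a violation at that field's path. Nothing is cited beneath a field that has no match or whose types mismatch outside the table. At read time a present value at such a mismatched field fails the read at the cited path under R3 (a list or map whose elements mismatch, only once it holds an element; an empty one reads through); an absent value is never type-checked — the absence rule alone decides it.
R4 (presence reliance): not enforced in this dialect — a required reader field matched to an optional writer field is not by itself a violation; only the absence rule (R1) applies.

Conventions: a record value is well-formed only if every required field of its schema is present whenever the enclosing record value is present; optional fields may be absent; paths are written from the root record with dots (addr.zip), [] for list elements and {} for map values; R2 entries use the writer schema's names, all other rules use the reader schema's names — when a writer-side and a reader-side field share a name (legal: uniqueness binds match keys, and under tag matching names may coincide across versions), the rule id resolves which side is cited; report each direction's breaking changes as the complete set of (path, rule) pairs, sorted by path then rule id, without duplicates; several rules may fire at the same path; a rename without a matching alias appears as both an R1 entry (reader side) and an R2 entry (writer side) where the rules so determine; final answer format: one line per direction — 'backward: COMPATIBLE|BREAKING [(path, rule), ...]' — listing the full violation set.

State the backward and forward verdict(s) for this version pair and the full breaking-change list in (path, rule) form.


backward: BREAKING [(signature, R3)]; forward: BREAKING [(seq, R2), (signature, R3)]

the writer's type comes first in each Shipment pair
backward on Shipment — v2 reading data written by v1:
  map<string, float32> -> map<string, float32>, writer optional: tags aligns to tags
  int32 -> int32, writer optional: id aligns to id
  bool -> bool, writer required: enabled aligns to enabled
  int64 -> int64, writer required: version aligns to version
  bytes -> int64, writer required: signature aligns to signature
  float64 -> float64, writer optional: height aligns to height
  no writer field matches reader seq
  float64 -> float64, writer optional: balance aligns to balance
  rule R3 violated at signature
  => 1 violation(s): backward is BREAKING for Shipment
forward on Shipment — v1 reading data written by v2:
  map<string, float32> -> map<string, float32>, writer optional: tags aligns to tags
  int32 -> int32, writer optional: id aligns to id
  bool -> bool, writer required: enabled aligns to enabled
  int64 -> int64, writer required: version aligns to version
  int64 -> bytes, writer required: signature aligns to signature
  float64 -> float64, writer required: height aligns to height
  float64 -> float64, writer optional: balance aligns to balance
  leftover writer field: seq
  rule R2 violated at seq
  rule R3 violated at signature
  => 2 violation(s): forward is BREAKING for Shipment


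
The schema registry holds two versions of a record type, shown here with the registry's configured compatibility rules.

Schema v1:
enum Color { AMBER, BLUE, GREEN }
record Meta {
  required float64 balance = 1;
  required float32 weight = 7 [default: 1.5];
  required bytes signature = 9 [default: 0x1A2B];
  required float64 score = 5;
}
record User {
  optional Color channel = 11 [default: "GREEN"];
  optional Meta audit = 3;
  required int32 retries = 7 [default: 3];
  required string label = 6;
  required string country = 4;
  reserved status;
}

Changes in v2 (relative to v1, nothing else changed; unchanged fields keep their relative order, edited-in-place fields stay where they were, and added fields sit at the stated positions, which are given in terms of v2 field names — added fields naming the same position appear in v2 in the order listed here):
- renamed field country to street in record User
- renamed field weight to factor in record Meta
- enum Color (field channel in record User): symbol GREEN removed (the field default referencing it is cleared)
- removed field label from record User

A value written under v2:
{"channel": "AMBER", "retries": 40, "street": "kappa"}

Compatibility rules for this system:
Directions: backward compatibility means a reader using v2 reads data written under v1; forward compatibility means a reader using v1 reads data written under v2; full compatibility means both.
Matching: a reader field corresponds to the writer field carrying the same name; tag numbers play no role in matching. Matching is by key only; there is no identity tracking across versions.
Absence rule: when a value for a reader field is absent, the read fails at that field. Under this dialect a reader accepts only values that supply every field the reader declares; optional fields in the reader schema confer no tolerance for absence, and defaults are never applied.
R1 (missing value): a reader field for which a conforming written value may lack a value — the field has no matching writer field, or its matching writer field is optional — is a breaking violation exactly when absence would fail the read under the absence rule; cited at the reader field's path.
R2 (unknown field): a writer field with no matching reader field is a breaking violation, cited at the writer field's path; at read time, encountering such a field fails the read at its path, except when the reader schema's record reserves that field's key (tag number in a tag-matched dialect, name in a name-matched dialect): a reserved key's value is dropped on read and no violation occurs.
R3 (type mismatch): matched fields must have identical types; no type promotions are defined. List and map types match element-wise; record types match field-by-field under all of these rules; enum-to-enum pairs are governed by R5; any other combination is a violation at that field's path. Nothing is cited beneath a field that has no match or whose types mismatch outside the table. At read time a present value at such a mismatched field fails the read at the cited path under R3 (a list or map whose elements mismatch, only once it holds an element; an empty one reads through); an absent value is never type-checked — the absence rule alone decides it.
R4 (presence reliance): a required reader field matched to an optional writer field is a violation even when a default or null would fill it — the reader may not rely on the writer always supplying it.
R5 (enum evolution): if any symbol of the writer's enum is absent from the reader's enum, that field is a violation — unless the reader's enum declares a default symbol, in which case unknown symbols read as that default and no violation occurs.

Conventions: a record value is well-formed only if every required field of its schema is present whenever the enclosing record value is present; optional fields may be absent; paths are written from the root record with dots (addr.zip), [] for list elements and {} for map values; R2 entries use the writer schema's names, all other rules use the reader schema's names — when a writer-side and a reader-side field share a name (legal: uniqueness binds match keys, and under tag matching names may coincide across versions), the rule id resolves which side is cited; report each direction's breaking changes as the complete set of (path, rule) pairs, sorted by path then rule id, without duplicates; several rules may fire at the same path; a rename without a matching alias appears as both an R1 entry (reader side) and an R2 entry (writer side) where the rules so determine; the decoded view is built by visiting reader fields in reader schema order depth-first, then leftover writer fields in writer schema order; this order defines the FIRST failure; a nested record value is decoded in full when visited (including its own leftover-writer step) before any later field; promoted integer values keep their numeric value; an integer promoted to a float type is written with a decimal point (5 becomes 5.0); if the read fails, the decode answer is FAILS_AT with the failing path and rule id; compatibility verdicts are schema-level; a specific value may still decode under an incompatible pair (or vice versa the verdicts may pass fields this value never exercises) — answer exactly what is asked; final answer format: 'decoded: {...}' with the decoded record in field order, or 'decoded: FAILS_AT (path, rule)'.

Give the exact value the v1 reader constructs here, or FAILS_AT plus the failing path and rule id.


decoded: FAILS_AT (audit, R1)

in User below, arrows point writer -> reader
decoding the User value with the v1 reader:
  channel := "AMBER"
  read fails at audit under R1 (no fill)
  => FAILS_AT (audit, R1)
ruling out the remaining User differences:
  renamed field country to street in record User -> matters for User compatibility verdicts, not for this value's decode
  renamed field weight to factor in record Meta -> matters for User compatibility verdicts, not for this value's decode
  enum Color (field channel in record User): symbol GREEN removed (the field default referencing it is cleared) -> matters for User compatibility verdicts, not for this value's decode
  removed field label from record User -> matters for User compatibility verdicts, not for this value's decode


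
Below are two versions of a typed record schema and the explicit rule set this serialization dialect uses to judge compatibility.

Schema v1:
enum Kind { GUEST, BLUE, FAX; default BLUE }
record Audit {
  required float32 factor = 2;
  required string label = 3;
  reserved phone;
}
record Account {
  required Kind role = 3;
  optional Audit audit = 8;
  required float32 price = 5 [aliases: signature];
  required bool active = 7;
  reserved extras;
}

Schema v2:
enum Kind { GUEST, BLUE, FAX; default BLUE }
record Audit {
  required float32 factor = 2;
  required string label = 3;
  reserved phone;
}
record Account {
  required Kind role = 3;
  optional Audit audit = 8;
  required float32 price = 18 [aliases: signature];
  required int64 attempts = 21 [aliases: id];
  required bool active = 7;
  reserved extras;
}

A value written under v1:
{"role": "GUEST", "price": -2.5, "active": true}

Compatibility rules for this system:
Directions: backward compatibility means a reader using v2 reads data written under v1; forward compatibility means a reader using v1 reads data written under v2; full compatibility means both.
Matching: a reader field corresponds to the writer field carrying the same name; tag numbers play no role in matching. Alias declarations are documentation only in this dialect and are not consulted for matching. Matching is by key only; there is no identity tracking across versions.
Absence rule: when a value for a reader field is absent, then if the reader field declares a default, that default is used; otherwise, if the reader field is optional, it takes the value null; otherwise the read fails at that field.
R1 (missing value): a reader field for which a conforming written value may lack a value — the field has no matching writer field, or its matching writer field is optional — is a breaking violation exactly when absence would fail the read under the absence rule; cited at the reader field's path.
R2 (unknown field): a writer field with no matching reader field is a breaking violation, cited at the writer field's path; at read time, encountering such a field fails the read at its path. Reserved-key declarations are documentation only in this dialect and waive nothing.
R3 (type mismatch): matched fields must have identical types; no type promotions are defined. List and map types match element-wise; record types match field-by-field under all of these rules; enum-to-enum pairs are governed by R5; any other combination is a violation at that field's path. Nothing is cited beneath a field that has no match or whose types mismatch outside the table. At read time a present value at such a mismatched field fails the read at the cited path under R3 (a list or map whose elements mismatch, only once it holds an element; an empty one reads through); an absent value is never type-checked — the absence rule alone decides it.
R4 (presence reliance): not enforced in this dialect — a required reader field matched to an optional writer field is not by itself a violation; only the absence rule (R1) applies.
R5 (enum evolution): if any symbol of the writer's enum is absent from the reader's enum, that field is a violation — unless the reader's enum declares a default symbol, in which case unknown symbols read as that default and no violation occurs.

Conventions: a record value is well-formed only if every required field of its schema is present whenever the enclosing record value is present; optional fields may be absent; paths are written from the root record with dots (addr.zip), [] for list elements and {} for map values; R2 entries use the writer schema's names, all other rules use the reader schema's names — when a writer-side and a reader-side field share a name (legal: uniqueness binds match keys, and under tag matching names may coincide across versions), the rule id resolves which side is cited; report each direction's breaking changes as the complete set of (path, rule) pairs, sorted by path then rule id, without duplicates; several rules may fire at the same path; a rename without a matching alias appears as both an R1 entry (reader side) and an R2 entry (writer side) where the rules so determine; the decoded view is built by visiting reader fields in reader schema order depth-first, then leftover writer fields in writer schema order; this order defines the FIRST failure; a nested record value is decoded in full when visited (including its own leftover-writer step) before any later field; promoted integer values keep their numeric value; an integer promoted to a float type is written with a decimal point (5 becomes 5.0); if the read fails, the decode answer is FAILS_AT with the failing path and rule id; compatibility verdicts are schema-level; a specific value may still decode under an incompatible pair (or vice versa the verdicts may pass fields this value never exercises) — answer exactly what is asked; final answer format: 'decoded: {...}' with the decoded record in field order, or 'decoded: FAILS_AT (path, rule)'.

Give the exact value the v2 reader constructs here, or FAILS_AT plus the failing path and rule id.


arrows below run writer -> reader for Account
decode (reader v2):
  role := "GUEST"
  audit := null (absent, optional -> null)
  price := -2.5
  read fails at attempts under R1 (no fill)
  => FAILS_AT (attempts, R1)
the other Account changes do not affect what is asked:
  field price in record Account: tag 5 changed to 18 -> inert under this dialect — no rule fires on Account and the result does not move

decoded: FAILS_AT (attempts, R1)
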